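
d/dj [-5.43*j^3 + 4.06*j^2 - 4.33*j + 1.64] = -16.29*j^2 + 8.12*j - 4.33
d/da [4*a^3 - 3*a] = 12*a^2 - 3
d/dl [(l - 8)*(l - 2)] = 2*l - 10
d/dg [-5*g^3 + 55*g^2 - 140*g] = -15*g^2 + 110*g - 140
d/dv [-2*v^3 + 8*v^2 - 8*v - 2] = -6*v^2 + 16*v - 8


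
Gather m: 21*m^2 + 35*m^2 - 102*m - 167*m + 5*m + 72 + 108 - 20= 56*m^2 - 264*m + 160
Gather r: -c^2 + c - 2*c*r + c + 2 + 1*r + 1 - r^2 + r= -c^2 + 2*c - r^2 + r*(2 - 2*c) + 3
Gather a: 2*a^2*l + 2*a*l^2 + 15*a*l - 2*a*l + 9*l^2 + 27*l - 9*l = 2*a^2*l + a*(2*l^2 + 13*l) + 9*l^2 + 18*l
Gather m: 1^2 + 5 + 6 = 12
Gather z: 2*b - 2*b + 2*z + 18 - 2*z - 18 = 0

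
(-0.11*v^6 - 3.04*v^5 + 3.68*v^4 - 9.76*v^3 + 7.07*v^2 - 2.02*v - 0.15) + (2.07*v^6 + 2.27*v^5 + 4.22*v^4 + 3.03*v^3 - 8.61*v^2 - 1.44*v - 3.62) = 1.96*v^6 - 0.77*v^5 + 7.9*v^4 - 6.73*v^3 - 1.54*v^2 - 3.46*v - 3.77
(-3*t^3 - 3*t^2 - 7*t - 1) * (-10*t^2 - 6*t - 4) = 30*t^5 + 48*t^4 + 100*t^3 + 64*t^2 + 34*t + 4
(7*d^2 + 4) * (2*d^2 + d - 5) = 14*d^4 + 7*d^3 - 27*d^2 + 4*d - 20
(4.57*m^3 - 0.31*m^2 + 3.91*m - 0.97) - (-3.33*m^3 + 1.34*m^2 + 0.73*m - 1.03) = 7.9*m^3 - 1.65*m^2 + 3.18*m + 0.0600000000000001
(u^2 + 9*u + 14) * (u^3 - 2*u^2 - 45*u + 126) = u^5 + 7*u^4 - 49*u^3 - 307*u^2 + 504*u + 1764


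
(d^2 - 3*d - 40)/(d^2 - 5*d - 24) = (d + 5)/(d + 3)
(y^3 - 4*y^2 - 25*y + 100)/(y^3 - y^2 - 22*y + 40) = (y - 5)/(y - 2)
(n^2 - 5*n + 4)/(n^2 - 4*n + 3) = (n - 4)/(n - 3)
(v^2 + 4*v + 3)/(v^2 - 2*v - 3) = (v + 3)/(v - 3)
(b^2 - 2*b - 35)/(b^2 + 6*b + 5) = (b - 7)/(b + 1)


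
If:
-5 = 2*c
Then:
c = -5/2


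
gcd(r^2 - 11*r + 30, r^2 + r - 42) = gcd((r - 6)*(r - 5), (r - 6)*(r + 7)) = r - 6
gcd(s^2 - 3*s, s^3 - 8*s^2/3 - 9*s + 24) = s - 3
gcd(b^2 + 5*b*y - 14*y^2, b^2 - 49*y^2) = b + 7*y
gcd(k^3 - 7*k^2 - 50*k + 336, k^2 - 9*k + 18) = k - 6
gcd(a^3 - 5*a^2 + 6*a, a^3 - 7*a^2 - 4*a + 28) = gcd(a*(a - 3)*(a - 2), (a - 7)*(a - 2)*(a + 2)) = a - 2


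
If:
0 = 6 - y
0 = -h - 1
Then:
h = -1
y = 6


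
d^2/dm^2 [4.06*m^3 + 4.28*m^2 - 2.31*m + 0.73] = 24.36*m + 8.56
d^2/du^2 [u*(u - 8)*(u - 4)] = 6*u - 24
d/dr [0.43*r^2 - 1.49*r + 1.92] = 0.86*r - 1.49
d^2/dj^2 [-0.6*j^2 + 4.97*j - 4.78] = -1.20000000000000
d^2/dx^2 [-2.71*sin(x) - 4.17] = 2.71*sin(x)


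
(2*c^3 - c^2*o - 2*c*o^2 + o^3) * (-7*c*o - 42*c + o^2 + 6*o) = -14*c^4*o - 84*c^4 + 9*c^3*o^2 + 54*c^3*o + 13*c^2*o^3 + 78*c^2*o^2 - 9*c*o^4 - 54*c*o^3 + o^5 + 6*o^4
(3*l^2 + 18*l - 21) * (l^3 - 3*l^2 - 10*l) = 3*l^5 + 9*l^4 - 105*l^3 - 117*l^2 + 210*l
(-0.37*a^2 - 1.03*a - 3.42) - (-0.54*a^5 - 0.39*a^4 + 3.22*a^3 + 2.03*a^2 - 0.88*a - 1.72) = 0.54*a^5 + 0.39*a^4 - 3.22*a^3 - 2.4*a^2 - 0.15*a - 1.7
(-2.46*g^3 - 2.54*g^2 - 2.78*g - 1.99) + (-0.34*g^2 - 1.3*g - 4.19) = -2.46*g^3 - 2.88*g^2 - 4.08*g - 6.18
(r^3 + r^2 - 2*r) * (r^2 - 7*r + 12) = r^5 - 6*r^4 + 3*r^3 + 26*r^2 - 24*r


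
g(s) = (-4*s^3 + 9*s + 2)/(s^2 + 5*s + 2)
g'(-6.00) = 35.94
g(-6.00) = 101.50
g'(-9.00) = 0.20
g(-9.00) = 74.66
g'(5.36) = -3.15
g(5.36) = -9.83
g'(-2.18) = 10.69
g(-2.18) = -5.74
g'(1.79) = -1.87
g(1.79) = -0.34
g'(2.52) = -2.31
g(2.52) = -1.88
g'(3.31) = -2.64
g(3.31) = -3.84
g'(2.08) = -2.07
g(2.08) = -0.91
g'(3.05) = -2.54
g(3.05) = -3.17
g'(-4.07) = 337.92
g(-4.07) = -131.67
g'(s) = (9 - 12*s^2)/(s^2 + 5*s + 2) + (-2*s - 5)*(-4*s^3 + 9*s + 2)/(s^2 + 5*s + 2)^2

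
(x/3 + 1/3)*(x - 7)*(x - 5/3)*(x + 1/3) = x^4/3 - 22*x^3/9 + 4*x^2/27 + 38*x/9 + 35/27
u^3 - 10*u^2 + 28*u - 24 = (u - 6)*(u - 2)^2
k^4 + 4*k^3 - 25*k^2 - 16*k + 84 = (k - 3)*(k - 2)*(k + 2)*(k + 7)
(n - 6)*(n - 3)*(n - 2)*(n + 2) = n^4 - 9*n^3 + 14*n^2 + 36*n - 72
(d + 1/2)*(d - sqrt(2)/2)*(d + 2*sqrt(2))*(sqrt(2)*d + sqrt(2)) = sqrt(2)*d^4 + 3*sqrt(2)*d^3/2 + 3*d^3 - 3*sqrt(2)*d^2/2 + 9*d^2/2 - 3*sqrt(2)*d + 3*d/2 - sqrt(2)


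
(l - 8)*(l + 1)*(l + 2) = l^3 - 5*l^2 - 22*l - 16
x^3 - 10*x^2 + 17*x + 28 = (x - 7)*(x - 4)*(x + 1)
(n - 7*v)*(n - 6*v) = n^2 - 13*n*v + 42*v^2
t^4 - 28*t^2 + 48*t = t*(t - 4)*(t - 2)*(t + 6)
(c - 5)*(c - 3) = c^2 - 8*c + 15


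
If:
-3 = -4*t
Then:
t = 3/4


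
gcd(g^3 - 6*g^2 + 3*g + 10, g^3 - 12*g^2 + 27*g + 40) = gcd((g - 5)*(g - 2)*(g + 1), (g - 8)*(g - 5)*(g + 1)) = g^2 - 4*g - 5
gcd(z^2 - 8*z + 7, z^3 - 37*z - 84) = z - 7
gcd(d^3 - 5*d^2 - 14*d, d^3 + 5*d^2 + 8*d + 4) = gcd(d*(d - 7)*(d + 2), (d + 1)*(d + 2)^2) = d + 2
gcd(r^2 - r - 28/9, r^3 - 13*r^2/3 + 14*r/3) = r - 7/3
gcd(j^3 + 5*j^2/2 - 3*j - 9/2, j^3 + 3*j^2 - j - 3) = j^2 + 4*j + 3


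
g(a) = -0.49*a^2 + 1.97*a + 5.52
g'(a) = 1.97 - 0.98*a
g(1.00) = 7.00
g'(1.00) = 0.99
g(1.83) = 7.48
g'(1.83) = 0.18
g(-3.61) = -7.98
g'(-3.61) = 5.51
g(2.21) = 7.48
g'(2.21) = -0.20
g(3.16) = 6.85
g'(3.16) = -1.13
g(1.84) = 7.49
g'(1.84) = 0.17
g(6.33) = -1.64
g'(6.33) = -4.23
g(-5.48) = -19.99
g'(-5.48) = 7.34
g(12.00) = -41.40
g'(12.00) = -9.79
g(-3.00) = -4.80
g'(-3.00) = 4.91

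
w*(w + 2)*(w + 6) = w^3 + 8*w^2 + 12*w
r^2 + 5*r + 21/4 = (r + 3/2)*(r + 7/2)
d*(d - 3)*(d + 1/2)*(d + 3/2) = d^4 - d^3 - 21*d^2/4 - 9*d/4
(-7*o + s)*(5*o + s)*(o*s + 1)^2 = -35*o^4*s^2 - 2*o^3*s^3 - 70*o^3*s + o^2*s^4 - 4*o^2*s^2 - 35*o^2 + 2*o*s^3 - 2*o*s + s^2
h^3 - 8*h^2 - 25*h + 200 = (h - 8)*(h - 5)*(h + 5)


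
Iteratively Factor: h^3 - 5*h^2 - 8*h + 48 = (h - 4)*(h^2 - h - 12) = (h - 4)*(h + 3)*(h - 4)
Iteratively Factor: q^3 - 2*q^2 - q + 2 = (q + 1)*(q^2 - 3*q + 2) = (q - 2)*(q + 1)*(q - 1)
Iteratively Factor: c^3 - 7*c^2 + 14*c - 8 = (c - 2)*(c^2 - 5*c + 4) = (c - 2)*(c - 1)*(c - 4)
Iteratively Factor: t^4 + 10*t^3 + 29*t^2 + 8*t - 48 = (t - 1)*(t^3 + 11*t^2 + 40*t + 48) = (t - 1)*(t + 3)*(t^2 + 8*t + 16) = (t - 1)*(t + 3)*(t + 4)*(t + 4)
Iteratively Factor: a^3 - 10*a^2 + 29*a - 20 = (a - 1)*(a^2 - 9*a + 20) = (a - 5)*(a - 1)*(a - 4)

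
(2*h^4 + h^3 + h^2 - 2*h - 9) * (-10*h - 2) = -20*h^5 - 14*h^4 - 12*h^3 + 18*h^2 + 94*h + 18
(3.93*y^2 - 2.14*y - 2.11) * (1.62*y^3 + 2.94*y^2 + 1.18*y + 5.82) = 6.3666*y^5 + 8.0874*y^4 - 5.0724*y^3 + 14.144*y^2 - 14.9446*y - 12.2802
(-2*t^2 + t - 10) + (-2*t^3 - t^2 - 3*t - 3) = -2*t^3 - 3*t^2 - 2*t - 13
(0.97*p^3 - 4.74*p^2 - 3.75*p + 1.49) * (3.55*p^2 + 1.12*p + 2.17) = 3.4435*p^5 - 15.7406*p^4 - 16.5164*p^3 - 9.1963*p^2 - 6.4687*p + 3.2333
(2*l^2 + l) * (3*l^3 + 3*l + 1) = 6*l^5 + 3*l^4 + 6*l^3 + 5*l^2 + l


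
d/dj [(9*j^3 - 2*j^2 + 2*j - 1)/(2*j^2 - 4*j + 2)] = j*(9*j^2 - 27*j + 2)/(2*(j^3 - 3*j^2 + 3*j - 1))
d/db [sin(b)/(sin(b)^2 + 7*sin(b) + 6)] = (cos(b)^2 + 5)*cos(b)/((sin(b) + 1)^2*(sin(b) + 6)^2)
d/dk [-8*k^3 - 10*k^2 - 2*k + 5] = -24*k^2 - 20*k - 2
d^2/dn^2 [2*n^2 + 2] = 4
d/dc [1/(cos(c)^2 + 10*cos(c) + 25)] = 2*sin(c)/(cos(c) + 5)^3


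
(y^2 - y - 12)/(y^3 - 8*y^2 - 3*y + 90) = (y - 4)/(y^2 - 11*y + 30)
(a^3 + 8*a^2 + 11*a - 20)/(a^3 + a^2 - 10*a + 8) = (a + 5)/(a - 2)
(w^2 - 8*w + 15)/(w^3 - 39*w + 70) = (w - 3)/(w^2 + 5*w - 14)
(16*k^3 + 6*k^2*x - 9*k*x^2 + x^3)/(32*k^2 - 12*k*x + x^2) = (-2*k^2 - k*x + x^2)/(-4*k + x)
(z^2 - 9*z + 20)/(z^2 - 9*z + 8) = (z^2 - 9*z + 20)/(z^2 - 9*z + 8)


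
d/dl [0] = 0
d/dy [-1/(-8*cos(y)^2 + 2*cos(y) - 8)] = (8*cos(y) - 1)*sin(y)/(2*(4*sin(y)^2 + cos(y) - 8)^2)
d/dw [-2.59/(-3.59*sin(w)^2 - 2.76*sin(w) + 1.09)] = -(18.5962*sin(w) + 7.1484)*cos(w)/(3.59*sin(w)^2 + 2.76*sin(w) - 1.09)^2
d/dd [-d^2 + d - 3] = 1 - 2*d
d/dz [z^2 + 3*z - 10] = 2*z + 3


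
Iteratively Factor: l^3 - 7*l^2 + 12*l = (l - 3)*(l^2 - 4*l) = (l - 4)*(l - 3)*(l)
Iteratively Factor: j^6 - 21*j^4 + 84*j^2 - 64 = (j - 4)*(j^5 + 4*j^4 - 5*j^3 - 20*j^2 + 4*j + 16) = (j - 4)*(j + 4)*(j^4 - 5*j^2 + 4) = (j - 4)*(j + 2)*(j + 4)*(j^3 - 2*j^2 - j + 2) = (j - 4)*(j - 1)*(j + 2)*(j + 4)*(j^2 - j - 2) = (j - 4)*(j - 2)*(j - 1)*(j + 2)*(j + 4)*(j + 1)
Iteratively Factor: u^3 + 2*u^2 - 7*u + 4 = (u - 1)*(u^2 + 3*u - 4) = (u - 1)*(u + 4)*(u - 1)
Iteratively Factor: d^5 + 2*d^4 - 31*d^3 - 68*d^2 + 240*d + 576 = (d - 4)*(d^4 + 6*d^3 - 7*d^2 - 96*d - 144) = (d - 4)*(d + 4)*(d^3 + 2*d^2 - 15*d - 36) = (d - 4)*(d + 3)*(d + 4)*(d^2 - d - 12) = (d - 4)^2*(d + 3)*(d + 4)*(d + 3)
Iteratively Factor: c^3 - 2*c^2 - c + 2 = (c - 1)*(c^2 - c - 2) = (c - 1)*(c + 1)*(c - 2)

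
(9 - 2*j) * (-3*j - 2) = 6*j^2 - 23*j - 18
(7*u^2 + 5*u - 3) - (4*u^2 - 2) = 3*u^2 + 5*u - 1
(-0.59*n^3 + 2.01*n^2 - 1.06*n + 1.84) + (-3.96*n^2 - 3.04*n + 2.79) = -0.59*n^3 - 1.95*n^2 - 4.1*n + 4.63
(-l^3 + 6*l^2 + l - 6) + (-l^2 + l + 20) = -l^3 + 5*l^2 + 2*l + 14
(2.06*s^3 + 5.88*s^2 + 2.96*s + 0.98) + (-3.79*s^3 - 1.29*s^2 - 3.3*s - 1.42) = -1.73*s^3 + 4.59*s^2 - 0.34*s - 0.44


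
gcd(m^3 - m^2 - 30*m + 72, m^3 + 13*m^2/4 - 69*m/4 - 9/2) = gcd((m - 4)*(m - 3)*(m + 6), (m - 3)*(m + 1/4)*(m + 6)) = m^2 + 3*m - 18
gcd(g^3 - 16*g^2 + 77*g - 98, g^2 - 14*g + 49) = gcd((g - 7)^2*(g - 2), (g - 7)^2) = g^2 - 14*g + 49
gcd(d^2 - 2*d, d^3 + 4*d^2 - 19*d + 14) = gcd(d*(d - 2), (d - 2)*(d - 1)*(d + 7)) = d - 2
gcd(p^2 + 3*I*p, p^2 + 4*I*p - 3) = p + 3*I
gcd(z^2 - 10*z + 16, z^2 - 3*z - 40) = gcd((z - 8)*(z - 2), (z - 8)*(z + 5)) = z - 8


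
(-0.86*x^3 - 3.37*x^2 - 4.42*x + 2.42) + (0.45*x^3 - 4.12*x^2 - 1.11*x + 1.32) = -0.41*x^3 - 7.49*x^2 - 5.53*x + 3.74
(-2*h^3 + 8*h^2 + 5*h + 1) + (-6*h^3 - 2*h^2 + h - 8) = -8*h^3 + 6*h^2 + 6*h - 7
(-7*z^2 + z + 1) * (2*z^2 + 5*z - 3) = -14*z^4 - 33*z^3 + 28*z^2 + 2*z - 3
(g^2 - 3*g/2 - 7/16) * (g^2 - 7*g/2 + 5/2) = g^4 - 5*g^3 + 117*g^2/16 - 71*g/32 - 35/32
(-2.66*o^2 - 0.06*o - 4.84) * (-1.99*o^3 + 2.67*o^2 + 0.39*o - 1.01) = 5.2934*o^5 - 6.9828*o^4 + 8.434*o^3 - 10.2596*o^2 - 1.827*o + 4.8884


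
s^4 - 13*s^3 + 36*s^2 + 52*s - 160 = (s - 8)*(s - 5)*(s - 2)*(s + 2)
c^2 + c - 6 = (c - 2)*(c + 3)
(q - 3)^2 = q^2 - 6*q + 9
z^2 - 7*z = z*(z - 7)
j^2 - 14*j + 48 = (j - 8)*(j - 6)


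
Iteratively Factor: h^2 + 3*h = (h + 3)*(h)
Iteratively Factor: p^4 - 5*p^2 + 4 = (p - 2)*(p^3 + 2*p^2 - p - 2) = (p - 2)*(p - 1)*(p^2 + 3*p + 2) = (p - 2)*(p - 1)*(p + 2)*(p + 1)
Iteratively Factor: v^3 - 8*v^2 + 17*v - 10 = (v - 2)*(v^2 - 6*v + 5) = (v - 2)*(v - 1)*(v - 5)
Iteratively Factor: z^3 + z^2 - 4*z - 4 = (z + 2)*(z^2 - z - 2) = (z + 1)*(z + 2)*(z - 2)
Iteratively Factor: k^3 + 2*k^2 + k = (k)*(k^2 + 2*k + 1) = k*(k + 1)*(k + 1)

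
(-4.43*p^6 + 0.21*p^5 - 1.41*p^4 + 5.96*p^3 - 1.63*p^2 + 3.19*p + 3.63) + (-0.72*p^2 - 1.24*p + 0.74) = -4.43*p^6 + 0.21*p^5 - 1.41*p^4 + 5.96*p^3 - 2.35*p^2 + 1.95*p + 4.37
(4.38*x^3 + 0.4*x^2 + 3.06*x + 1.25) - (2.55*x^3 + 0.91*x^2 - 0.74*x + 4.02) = 1.83*x^3 - 0.51*x^2 + 3.8*x - 2.77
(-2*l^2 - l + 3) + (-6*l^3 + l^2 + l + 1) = -6*l^3 - l^2 + 4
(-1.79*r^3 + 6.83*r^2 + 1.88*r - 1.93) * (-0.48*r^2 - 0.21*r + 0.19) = 0.8592*r^5 - 2.9025*r^4 - 2.6768*r^3 + 1.8293*r^2 + 0.7625*r - 0.3667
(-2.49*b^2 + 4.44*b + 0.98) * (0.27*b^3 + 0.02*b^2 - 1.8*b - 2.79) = -0.6723*b^5 + 1.149*b^4 + 4.8354*b^3 - 1.0253*b^2 - 14.1516*b - 2.7342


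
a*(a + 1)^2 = a^3 + 2*a^2 + a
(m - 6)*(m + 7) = m^2 + m - 42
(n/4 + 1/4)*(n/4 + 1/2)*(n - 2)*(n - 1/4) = n^4/16 + 3*n^3/64 - 17*n^2/64 - 3*n/16 + 1/16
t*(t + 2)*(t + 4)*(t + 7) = t^4 + 13*t^3 + 50*t^2 + 56*t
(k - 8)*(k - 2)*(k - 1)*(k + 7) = k^4 - 4*k^3 - 51*k^2 + 166*k - 112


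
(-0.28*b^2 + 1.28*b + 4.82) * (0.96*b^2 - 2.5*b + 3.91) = -0.2688*b^4 + 1.9288*b^3 + 0.3324*b^2 - 7.0452*b + 18.8462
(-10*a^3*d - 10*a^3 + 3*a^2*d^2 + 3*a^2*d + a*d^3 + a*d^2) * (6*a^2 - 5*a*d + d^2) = -60*a^5*d - 60*a^5 + 68*a^4*d^2 + 68*a^4*d - 19*a^3*d^3 - 19*a^3*d^2 - 2*a^2*d^4 - 2*a^2*d^3 + a*d^5 + a*d^4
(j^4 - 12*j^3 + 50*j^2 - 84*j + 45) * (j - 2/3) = j^5 - 38*j^4/3 + 58*j^3 - 352*j^2/3 + 101*j - 30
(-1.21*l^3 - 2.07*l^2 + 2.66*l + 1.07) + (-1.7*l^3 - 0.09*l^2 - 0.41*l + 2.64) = -2.91*l^3 - 2.16*l^2 + 2.25*l + 3.71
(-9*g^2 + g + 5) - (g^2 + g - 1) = 6 - 10*g^2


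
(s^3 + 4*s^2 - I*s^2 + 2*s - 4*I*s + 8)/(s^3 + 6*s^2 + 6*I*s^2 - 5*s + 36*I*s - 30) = (s^2 + 2*s*(2 - I) - 8*I)/(s^2 + s*(6 + 5*I) + 30*I)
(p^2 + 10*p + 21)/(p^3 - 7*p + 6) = (p + 7)/(p^2 - 3*p + 2)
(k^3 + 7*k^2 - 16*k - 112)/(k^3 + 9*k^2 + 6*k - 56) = (k - 4)/(k - 2)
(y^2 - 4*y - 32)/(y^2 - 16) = (y - 8)/(y - 4)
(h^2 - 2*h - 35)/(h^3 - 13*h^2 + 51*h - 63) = (h + 5)/(h^2 - 6*h + 9)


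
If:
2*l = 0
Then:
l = 0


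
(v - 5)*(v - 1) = v^2 - 6*v + 5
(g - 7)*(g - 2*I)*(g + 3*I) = g^3 - 7*g^2 + I*g^2 + 6*g - 7*I*g - 42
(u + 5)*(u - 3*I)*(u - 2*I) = u^3 + 5*u^2 - 5*I*u^2 - 6*u - 25*I*u - 30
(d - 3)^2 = d^2 - 6*d + 9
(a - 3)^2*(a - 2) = a^3 - 8*a^2 + 21*a - 18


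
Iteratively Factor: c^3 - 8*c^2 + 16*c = (c - 4)*(c^2 - 4*c) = (c - 4)^2*(c)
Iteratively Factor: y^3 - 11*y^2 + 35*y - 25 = (y - 5)*(y^2 - 6*y + 5) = (y - 5)^2*(y - 1)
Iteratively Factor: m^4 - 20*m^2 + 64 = (m - 4)*(m^3 + 4*m^2 - 4*m - 16) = (m - 4)*(m - 2)*(m^2 + 6*m + 8) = (m - 4)*(m - 2)*(m + 2)*(m + 4)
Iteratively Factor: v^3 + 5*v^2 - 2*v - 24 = (v - 2)*(v^2 + 7*v + 12) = (v - 2)*(v + 3)*(v + 4)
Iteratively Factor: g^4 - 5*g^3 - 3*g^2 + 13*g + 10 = (g + 1)*(g^3 - 6*g^2 + 3*g + 10) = (g + 1)^2*(g^2 - 7*g + 10) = (g - 2)*(g + 1)^2*(g - 5)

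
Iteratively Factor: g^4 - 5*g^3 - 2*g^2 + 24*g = (g)*(g^3 - 5*g^2 - 2*g + 24) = g*(g + 2)*(g^2 - 7*g + 12) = g*(g - 3)*(g + 2)*(g - 4)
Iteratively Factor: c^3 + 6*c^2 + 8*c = (c + 4)*(c^2 + 2*c) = (c + 2)*(c + 4)*(c)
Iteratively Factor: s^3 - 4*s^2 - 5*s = (s)*(s^2 - 4*s - 5) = s*(s + 1)*(s - 5)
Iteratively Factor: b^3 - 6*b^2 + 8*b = (b)*(b^2 - 6*b + 8) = b*(b - 2)*(b - 4)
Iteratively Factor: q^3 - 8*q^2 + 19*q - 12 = (q - 1)*(q^2 - 7*q + 12) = (q - 3)*(q - 1)*(q - 4)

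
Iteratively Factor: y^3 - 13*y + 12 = (y - 1)*(y^2 + y - 12) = (y - 3)*(y - 1)*(y + 4)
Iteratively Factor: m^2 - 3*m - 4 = (m - 4)*(m + 1)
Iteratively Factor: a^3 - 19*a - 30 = (a + 2)*(a^2 - 2*a - 15) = (a + 2)*(a + 3)*(a - 5)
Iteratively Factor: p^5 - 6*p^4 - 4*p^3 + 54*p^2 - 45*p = (p - 5)*(p^4 - p^3 - 9*p^2 + 9*p) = p*(p - 5)*(p^3 - p^2 - 9*p + 9) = p*(p - 5)*(p - 1)*(p^2 - 9) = p*(p - 5)*(p - 1)*(p + 3)*(p - 3)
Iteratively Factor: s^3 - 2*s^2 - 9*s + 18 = (s - 2)*(s^2 - 9) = (s - 2)*(s + 3)*(s - 3)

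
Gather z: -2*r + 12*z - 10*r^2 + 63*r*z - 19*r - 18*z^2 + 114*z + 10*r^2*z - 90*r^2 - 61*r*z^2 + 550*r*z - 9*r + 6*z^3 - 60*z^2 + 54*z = -100*r^2 - 30*r + 6*z^3 + z^2*(-61*r - 78) + z*(10*r^2 + 613*r + 180)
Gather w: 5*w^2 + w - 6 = 5*w^2 + w - 6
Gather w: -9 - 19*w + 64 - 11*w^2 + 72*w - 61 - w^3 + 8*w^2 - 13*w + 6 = -w^3 - 3*w^2 + 40*w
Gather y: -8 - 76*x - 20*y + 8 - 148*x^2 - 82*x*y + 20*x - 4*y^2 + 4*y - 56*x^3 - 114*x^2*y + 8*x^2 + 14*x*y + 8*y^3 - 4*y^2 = -56*x^3 - 140*x^2 - 56*x + 8*y^3 - 8*y^2 + y*(-114*x^2 - 68*x - 16)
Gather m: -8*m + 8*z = -8*m + 8*z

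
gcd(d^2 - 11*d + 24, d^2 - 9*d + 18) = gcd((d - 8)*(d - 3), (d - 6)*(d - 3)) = d - 3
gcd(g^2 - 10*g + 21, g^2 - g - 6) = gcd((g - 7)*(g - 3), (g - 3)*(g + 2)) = g - 3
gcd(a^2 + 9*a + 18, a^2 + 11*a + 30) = a + 6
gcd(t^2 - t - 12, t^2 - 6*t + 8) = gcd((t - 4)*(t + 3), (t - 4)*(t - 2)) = t - 4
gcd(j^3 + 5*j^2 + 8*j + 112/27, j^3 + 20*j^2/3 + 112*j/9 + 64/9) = j^2 + 8*j/3 + 16/9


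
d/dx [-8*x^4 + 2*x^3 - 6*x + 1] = -32*x^3 + 6*x^2 - 6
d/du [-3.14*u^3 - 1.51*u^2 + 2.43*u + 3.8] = -9.42*u^2 - 3.02*u + 2.43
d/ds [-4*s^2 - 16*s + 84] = -8*s - 16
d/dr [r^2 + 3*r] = 2*r + 3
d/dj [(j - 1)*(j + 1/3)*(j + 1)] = 3*j^2 + 2*j/3 - 1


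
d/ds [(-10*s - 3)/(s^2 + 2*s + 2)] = 2*(5*s^2 + 3*s - 7)/(s^4 + 4*s^3 + 8*s^2 + 8*s + 4)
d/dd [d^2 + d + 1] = 2*d + 1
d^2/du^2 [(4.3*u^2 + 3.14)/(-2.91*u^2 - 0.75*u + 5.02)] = (18.7695*u^3 - 536.430564*u^2 - 41.1183*u - 311.995436)/(24.642171*u^6 + 19.053225*u^5 - 122.618961*u^4 - 65.315025*u^3 + 211.528242*u^2 + 56.7009*u - 126.506008)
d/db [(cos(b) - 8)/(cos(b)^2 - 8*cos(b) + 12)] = (cos(b)^2 - 16*cos(b) + 52)*sin(b)/(cos(b)^2 - 8*cos(b) + 12)^2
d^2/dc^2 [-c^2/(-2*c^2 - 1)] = 2*(1 - 6*c^2)/(8*c^6 + 12*c^4 + 6*c^2 + 1)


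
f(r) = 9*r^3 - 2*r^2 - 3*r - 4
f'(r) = 27*r^2 - 4*r - 3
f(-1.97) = -74.66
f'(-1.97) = 109.66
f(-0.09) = -3.75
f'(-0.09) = -2.42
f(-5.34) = -1415.47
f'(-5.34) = 788.28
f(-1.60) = -41.18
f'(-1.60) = 72.52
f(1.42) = 13.48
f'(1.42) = 45.76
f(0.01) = -4.03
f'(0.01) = -3.04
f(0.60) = -4.58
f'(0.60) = 4.32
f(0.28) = -4.80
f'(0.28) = -2.00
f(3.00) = 212.00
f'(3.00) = 228.00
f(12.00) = 15224.00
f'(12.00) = 3837.00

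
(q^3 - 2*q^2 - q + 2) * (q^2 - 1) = q^5 - 2*q^4 - 2*q^3 + 4*q^2 + q - 2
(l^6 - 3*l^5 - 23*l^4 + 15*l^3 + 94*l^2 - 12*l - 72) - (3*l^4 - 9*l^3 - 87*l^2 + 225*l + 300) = l^6 - 3*l^5 - 26*l^4 + 24*l^3 + 181*l^2 - 237*l - 372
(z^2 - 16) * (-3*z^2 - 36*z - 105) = -3*z^4 - 36*z^3 - 57*z^2 + 576*z + 1680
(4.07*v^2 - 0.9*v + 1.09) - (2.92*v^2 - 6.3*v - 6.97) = 1.15*v^2 + 5.4*v + 8.06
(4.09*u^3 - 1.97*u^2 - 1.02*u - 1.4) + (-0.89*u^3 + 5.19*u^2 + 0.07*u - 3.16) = 3.2*u^3 + 3.22*u^2 - 0.95*u - 4.56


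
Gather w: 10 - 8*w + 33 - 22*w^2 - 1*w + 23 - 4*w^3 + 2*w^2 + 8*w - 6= -4*w^3 - 20*w^2 - w + 60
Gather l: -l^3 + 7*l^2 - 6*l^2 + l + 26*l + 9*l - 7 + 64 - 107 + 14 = -l^3 + l^2 + 36*l - 36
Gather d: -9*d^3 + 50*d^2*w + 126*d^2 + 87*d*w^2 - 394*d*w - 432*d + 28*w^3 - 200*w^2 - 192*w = -9*d^3 + d^2*(50*w + 126) + d*(87*w^2 - 394*w - 432) + 28*w^3 - 200*w^2 - 192*w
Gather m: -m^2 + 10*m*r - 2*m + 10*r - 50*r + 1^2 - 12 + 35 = -m^2 + m*(10*r - 2) - 40*r + 24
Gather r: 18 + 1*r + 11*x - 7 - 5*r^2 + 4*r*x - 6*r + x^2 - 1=-5*r^2 + r*(4*x - 5) + x^2 + 11*x + 10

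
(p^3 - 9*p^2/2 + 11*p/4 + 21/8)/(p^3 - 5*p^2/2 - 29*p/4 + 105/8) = (2*p + 1)/(2*p + 5)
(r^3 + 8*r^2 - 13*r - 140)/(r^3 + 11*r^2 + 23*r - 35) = (r - 4)/(r - 1)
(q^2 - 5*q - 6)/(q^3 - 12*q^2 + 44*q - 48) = (q + 1)/(q^2 - 6*q + 8)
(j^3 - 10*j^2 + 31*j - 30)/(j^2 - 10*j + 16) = (j^2 - 8*j + 15)/(j - 8)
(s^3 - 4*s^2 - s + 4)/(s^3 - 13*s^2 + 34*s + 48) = (s^2 - 5*s + 4)/(s^2 - 14*s + 48)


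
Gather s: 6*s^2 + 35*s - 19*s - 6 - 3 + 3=6*s^2 + 16*s - 6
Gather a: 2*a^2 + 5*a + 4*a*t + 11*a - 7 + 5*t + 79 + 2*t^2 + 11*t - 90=2*a^2 + a*(4*t + 16) + 2*t^2 + 16*t - 18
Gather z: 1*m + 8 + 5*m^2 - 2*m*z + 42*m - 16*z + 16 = 5*m^2 + 43*m + z*(-2*m - 16) + 24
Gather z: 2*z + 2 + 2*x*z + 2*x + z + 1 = 2*x + z*(2*x + 3) + 3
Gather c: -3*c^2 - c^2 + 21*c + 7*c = -4*c^2 + 28*c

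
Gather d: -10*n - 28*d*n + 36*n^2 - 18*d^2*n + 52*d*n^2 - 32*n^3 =-18*d^2*n + d*(52*n^2 - 28*n) - 32*n^3 + 36*n^2 - 10*n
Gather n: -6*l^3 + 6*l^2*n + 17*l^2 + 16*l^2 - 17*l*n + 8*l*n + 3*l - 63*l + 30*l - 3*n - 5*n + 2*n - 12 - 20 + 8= -6*l^3 + 33*l^2 - 30*l + n*(6*l^2 - 9*l - 6) - 24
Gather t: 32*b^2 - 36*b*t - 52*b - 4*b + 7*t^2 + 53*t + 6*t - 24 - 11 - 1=32*b^2 - 56*b + 7*t^2 + t*(59 - 36*b) - 36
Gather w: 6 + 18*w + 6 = 18*w + 12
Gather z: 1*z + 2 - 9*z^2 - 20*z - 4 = -9*z^2 - 19*z - 2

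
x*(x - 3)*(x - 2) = x^3 - 5*x^2 + 6*x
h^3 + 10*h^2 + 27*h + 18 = (h + 1)*(h + 3)*(h + 6)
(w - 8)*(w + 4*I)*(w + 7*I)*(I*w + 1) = I*w^4 - 10*w^3 - 8*I*w^3 + 80*w^2 - 17*I*w^2 - 28*w + 136*I*w + 224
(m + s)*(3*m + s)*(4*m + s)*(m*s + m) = 12*m^4*s + 12*m^4 + 19*m^3*s^2 + 19*m^3*s + 8*m^2*s^3 + 8*m^2*s^2 + m*s^4 + m*s^3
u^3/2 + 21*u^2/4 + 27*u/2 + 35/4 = (u/2 + 1/2)*(u + 5/2)*(u + 7)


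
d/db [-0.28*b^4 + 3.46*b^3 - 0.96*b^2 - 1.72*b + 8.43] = -1.12*b^3 + 10.38*b^2 - 1.92*b - 1.72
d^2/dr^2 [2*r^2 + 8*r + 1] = 4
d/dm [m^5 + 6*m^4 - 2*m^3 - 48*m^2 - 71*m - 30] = 5*m^4 + 24*m^3 - 6*m^2 - 96*m - 71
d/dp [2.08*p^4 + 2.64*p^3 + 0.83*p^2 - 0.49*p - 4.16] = 8.32*p^3 + 7.92*p^2 + 1.66*p - 0.49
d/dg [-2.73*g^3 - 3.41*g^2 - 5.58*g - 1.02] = -8.19*g^2 - 6.82*g - 5.58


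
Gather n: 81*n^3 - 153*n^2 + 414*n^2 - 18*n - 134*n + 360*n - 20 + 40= 81*n^3 + 261*n^2 + 208*n + 20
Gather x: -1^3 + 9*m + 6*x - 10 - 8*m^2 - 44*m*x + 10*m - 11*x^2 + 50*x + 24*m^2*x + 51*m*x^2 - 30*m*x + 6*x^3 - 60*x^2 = -8*m^2 + 19*m + 6*x^3 + x^2*(51*m - 71) + x*(24*m^2 - 74*m + 56) - 11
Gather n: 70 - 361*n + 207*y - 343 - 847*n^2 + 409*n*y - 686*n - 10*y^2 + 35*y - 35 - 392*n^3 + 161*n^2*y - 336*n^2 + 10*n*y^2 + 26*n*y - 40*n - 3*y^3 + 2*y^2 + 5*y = -392*n^3 + n^2*(161*y - 1183) + n*(10*y^2 + 435*y - 1087) - 3*y^3 - 8*y^2 + 247*y - 308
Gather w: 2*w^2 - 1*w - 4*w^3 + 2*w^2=-4*w^3 + 4*w^2 - w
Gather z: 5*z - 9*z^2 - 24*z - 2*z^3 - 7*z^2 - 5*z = -2*z^3 - 16*z^2 - 24*z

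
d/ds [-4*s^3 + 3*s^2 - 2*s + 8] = -12*s^2 + 6*s - 2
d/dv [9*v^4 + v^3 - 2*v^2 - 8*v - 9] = 36*v^3 + 3*v^2 - 4*v - 8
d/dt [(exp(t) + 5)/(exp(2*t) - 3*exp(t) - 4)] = (-exp(2*t) - 10*exp(t) + 11)*exp(t)/(exp(4*t) - 6*exp(3*t) + exp(2*t) + 24*exp(t) + 16)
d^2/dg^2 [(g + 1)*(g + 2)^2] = 6*g + 10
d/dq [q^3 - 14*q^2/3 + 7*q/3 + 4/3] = 3*q^2 - 28*q/3 + 7/3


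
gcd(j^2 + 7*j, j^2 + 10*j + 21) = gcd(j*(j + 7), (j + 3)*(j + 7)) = j + 7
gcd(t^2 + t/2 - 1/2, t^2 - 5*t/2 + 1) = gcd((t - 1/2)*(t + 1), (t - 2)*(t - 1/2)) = t - 1/2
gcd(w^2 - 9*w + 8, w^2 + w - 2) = w - 1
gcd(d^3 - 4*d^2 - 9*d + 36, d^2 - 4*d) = d - 4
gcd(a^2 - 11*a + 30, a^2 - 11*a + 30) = a^2 - 11*a + 30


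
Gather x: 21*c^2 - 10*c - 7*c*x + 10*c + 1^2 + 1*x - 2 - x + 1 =21*c^2 - 7*c*x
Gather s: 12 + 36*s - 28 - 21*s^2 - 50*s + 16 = -21*s^2 - 14*s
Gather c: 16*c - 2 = 16*c - 2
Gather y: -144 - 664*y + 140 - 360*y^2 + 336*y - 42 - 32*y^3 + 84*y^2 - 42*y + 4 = -32*y^3 - 276*y^2 - 370*y - 42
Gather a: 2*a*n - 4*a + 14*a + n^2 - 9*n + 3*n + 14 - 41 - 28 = a*(2*n + 10) + n^2 - 6*n - 55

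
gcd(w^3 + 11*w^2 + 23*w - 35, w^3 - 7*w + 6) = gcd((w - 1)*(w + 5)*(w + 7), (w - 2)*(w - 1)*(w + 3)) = w - 1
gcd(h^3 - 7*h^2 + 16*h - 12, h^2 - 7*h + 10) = h - 2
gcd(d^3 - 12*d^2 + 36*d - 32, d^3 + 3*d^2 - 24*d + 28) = d^2 - 4*d + 4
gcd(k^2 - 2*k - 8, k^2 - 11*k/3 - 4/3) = k - 4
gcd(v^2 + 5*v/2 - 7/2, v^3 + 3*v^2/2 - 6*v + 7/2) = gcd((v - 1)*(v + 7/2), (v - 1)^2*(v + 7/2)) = v^2 + 5*v/2 - 7/2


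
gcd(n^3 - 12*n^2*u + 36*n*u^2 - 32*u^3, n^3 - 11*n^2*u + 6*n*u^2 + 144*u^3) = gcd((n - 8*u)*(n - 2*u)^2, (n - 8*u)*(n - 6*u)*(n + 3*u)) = -n + 8*u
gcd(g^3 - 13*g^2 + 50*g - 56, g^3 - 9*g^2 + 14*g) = g^2 - 9*g + 14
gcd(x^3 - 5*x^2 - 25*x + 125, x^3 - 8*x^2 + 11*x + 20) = x - 5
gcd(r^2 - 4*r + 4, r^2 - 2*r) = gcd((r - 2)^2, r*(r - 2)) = r - 2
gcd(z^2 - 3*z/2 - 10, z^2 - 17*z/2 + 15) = 1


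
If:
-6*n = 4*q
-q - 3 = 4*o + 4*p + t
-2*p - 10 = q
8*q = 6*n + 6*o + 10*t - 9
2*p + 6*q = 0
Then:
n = -4/3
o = 157/34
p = -6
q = 2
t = 9/17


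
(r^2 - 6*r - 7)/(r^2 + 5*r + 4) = (r - 7)/(r + 4)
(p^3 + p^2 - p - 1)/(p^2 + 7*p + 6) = (p^2 - 1)/(p + 6)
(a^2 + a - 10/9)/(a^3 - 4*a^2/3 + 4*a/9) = (3*a + 5)/(a*(3*a - 2))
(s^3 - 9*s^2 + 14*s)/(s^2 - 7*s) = s - 2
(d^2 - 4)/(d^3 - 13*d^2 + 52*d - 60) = (d + 2)/(d^2 - 11*d + 30)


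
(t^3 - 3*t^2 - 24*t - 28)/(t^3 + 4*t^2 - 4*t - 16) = (t^2 - 5*t - 14)/(t^2 + 2*t - 8)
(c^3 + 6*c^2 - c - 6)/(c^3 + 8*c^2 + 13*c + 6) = (c - 1)/(c + 1)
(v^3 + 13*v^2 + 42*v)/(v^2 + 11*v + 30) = v*(v + 7)/(v + 5)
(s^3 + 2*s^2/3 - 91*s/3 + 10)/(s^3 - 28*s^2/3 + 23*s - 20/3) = (s + 6)/(s - 4)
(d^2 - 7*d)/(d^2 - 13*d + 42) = d/(d - 6)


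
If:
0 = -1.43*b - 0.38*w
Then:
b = -0.265734265734266*w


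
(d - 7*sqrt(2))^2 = d^2 - 14*sqrt(2)*d + 98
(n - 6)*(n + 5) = n^2 - n - 30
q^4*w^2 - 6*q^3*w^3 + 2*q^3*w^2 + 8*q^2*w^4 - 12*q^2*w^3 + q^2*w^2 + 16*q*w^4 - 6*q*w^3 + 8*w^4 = (q - 4*w)*(q - 2*w)*(q*w + w)^2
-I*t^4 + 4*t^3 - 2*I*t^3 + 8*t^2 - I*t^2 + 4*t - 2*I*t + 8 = (t + 2)*(t - I)*(t + 4*I)*(-I*t + 1)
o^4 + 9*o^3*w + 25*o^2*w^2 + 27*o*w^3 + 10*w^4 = (o + w)^2*(o + 2*w)*(o + 5*w)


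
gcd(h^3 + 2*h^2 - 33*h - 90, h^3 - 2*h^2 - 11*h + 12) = h + 3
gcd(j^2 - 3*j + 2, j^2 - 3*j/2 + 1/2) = j - 1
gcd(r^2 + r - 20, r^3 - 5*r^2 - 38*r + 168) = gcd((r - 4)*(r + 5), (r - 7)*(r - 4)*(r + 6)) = r - 4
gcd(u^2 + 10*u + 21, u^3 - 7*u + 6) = u + 3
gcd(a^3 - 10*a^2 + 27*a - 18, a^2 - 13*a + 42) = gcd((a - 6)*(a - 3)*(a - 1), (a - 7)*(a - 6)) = a - 6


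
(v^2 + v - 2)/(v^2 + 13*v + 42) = (v^2 + v - 2)/(v^2 + 13*v + 42)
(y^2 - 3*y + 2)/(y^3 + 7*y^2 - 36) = (y - 1)/(y^2 + 9*y + 18)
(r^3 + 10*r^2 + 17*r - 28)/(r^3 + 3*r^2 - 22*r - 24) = (r^3 + 10*r^2 + 17*r - 28)/(r^3 + 3*r^2 - 22*r - 24)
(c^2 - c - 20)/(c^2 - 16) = (c - 5)/(c - 4)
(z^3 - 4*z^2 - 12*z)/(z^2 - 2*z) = (z^2 - 4*z - 12)/(z - 2)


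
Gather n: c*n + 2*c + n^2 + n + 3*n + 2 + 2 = 2*c + n^2 + n*(c + 4) + 4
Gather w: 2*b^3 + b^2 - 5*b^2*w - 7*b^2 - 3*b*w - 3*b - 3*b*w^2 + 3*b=2*b^3 - 6*b^2 - 3*b*w^2 + w*(-5*b^2 - 3*b)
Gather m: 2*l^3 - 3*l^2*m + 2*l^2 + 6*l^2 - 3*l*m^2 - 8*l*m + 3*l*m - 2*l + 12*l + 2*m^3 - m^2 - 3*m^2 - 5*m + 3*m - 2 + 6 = 2*l^3 + 8*l^2 + 10*l + 2*m^3 + m^2*(-3*l - 4) + m*(-3*l^2 - 5*l - 2) + 4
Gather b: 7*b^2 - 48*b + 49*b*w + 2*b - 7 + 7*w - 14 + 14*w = 7*b^2 + b*(49*w - 46) + 21*w - 21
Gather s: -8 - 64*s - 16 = -64*s - 24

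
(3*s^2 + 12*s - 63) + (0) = 3*s^2 + 12*s - 63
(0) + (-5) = -5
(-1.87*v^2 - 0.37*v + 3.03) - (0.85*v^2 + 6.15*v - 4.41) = -2.72*v^2 - 6.52*v + 7.44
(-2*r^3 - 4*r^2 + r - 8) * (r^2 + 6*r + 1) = -2*r^5 - 16*r^4 - 25*r^3 - 6*r^2 - 47*r - 8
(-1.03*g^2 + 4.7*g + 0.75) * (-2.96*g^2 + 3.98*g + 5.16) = 3.0488*g^4 - 18.0114*g^3 + 11.1712*g^2 + 27.237*g + 3.87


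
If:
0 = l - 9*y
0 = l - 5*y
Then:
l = 0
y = 0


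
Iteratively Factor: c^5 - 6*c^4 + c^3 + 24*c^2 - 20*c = (c + 2)*(c^4 - 8*c^3 + 17*c^2 - 10*c) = c*(c + 2)*(c^3 - 8*c^2 + 17*c - 10) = c*(c - 5)*(c + 2)*(c^2 - 3*c + 2) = c*(c - 5)*(c - 1)*(c + 2)*(c - 2)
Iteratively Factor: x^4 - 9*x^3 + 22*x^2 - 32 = (x - 4)*(x^3 - 5*x^2 + 2*x + 8) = (x - 4)^2*(x^2 - x - 2) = (x - 4)^2*(x - 2)*(x + 1)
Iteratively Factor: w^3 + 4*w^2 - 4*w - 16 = (w + 2)*(w^2 + 2*w - 8) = (w - 2)*(w + 2)*(w + 4)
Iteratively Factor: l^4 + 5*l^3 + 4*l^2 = (l)*(l^3 + 5*l^2 + 4*l) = l*(l + 1)*(l^2 + 4*l) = l*(l + 1)*(l + 4)*(l)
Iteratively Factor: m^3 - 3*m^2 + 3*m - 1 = (m - 1)*(m^2 - 2*m + 1) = (m - 1)^2*(m - 1)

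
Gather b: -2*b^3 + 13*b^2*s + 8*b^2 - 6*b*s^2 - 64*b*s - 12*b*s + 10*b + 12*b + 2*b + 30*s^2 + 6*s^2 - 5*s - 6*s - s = -2*b^3 + b^2*(13*s + 8) + b*(-6*s^2 - 76*s + 24) + 36*s^2 - 12*s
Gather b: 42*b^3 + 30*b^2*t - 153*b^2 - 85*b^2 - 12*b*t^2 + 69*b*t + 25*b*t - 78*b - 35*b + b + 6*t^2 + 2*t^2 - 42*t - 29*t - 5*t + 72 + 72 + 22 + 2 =42*b^3 + b^2*(30*t - 238) + b*(-12*t^2 + 94*t - 112) + 8*t^2 - 76*t + 168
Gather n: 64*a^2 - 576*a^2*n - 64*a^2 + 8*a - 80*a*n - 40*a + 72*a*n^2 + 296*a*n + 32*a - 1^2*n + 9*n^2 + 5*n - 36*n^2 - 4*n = n^2*(72*a - 27) + n*(-576*a^2 + 216*a)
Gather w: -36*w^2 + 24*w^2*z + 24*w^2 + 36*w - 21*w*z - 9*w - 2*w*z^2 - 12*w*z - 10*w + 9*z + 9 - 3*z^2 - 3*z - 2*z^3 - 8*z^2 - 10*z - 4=w^2*(24*z - 12) + w*(-2*z^2 - 33*z + 17) - 2*z^3 - 11*z^2 - 4*z + 5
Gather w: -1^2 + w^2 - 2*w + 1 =w^2 - 2*w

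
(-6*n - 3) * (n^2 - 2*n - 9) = -6*n^3 + 9*n^2 + 60*n + 27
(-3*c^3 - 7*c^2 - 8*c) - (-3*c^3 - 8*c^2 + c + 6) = c^2 - 9*c - 6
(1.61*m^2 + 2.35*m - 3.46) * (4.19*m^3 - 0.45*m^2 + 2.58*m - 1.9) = 6.7459*m^5 + 9.122*m^4 - 11.4011*m^3 + 4.561*m^2 - 13.3918*m + 6.574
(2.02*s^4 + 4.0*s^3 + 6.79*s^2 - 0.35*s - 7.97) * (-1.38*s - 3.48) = -2.7876*s^5 - 12.5496*s^4 - 23.2902*s^3 - 23.1462*s^2 + 12.2166*s + 27.7356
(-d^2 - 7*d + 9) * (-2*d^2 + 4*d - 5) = 2*d^4 + 10*d^3 - 41*d^2 + 71*d - 45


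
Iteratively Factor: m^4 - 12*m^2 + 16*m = (m)*(m^3 - 12*m + 16) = m*(m - 2)*(m^2 + 2*m - 8) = m*(m - 2)*(m + 4)*(m - 2)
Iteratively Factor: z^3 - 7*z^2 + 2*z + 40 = (z - 4)*(z^2 - 3*z - 10) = (z - 5)*(z - 4)*(z + 2)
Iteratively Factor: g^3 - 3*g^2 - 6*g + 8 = (g + 2)*(g^2 - 5*g + 4) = (g - 1)*(g + 2)*(g - 4)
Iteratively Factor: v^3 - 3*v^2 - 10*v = (v - 5)*(v^2 + 2*v) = v*(v - 5)*(v + 2)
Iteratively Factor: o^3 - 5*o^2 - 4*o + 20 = (o - 2)*(o^2 - 3*o - 10) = (o - 2)*(o + 2)*(o - 5)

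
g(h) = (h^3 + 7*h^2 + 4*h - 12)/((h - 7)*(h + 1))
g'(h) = (3*h^2 + 14*h + 4)/((h - 7)*(h + 1)) - (h^3 + 7*h^2 + 4*h - 12)/((h - 7)*(h + 1)^2) - (h^3 + 7*h^2 + 4*h - 12)/((h - 7)^2*(h + 1))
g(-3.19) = 0.63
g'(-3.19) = -0.11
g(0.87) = 0.22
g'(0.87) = -1.69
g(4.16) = -13.50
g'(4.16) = -9.93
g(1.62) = -1.21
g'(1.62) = -2.21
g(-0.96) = 32.27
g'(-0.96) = -781.63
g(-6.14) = -0.06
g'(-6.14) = 0.44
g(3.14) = -6.29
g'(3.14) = -4.96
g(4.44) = -16.61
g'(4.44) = -12.43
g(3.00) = -5.62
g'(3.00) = -4.56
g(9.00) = 66.00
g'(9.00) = -20.95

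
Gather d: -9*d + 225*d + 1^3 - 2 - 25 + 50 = 216*d + 24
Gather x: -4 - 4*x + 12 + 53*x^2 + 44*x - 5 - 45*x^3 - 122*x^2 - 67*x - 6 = -45*x^3 - 69*x^2 - 27*x - 3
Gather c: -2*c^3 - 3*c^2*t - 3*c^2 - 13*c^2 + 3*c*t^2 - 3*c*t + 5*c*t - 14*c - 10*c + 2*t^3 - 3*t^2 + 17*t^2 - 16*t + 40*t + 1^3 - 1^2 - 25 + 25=-2*c^3 + c^2*(-3*t - 16) + c*(3*t^2 + 2*t - 24) + 2*t^3 + 14*t^2 + 24*t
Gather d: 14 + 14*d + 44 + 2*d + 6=16*d + 64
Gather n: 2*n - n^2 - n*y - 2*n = -n^2 - n*y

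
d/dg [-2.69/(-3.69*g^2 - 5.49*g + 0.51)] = (-19.8522*g - 14.7681)/(3.69*g^2 + 5.49*g - 0.51)^2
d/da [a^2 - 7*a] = 2*a - 7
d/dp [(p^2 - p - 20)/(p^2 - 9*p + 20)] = -8/(p^2 - 8*p + 16)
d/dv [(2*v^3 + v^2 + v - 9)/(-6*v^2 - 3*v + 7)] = (-12*v^4 - 12*v^3 + 45*v^2 - 94*v - 20)/(36*v^4 + 36*v^3 - 75*v^2 - 42*v + 49)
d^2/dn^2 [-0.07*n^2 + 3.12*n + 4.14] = -0.140000000000000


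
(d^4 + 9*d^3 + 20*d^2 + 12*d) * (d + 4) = d^5 + 13*d^4 + 56*d^3 + 92*d^2 + 48*d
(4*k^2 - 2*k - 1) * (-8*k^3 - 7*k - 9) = -32*k^5 + 16*k^4 - 20*k^3 - 22*k^2 + 25*k + 9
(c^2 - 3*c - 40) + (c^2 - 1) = 2*c^2 - 3*c - 41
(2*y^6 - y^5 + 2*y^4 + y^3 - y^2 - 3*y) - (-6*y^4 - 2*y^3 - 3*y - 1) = 2*y^6 - y^5 + 8*y^4 + 3*y^3 - y^2 + 1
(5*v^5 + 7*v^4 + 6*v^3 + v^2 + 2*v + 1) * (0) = 0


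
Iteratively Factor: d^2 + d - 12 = (d - 3)*(d + 4)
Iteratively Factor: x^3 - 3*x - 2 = (x + 1)*(x^2 - x - 2) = (x - 2)*(x + 1)*(x + 1)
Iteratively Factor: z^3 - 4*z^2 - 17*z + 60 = (z - 5)*(z^2 + z - 12) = (z - 5)*(z - 3)*(z + 4)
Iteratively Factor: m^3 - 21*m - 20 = (m + 4)*(m^2 - 4*m - 5) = (m - 5)*(m + 4)*(m + 1)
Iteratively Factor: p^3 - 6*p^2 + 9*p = (p)*(p^2 - 6*p + 9) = p*(p - 3)*(p - 3)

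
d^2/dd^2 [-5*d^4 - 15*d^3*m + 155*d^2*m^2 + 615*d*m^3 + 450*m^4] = -60*d^2 - 90*d*m + 310*m^2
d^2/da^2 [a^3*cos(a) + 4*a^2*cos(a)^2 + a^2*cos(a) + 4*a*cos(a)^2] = -a^3*cos(a) - 6*a^2*sin(a) - a^2*cos(a) - 8*a^2*cos(2*a) - 4*a*sin(a) - 16*a*sin(2*a) + 6*a*cos(a) - 8*a*cos(2*a) - 8*sin(2*a) + 2*cos(a) + 4*cos(2*a) + 4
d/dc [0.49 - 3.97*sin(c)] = -3.97*cos(c)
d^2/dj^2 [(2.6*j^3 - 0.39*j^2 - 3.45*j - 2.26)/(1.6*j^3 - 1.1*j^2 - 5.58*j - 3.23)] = (-1.4210854715202e-14*j^7 + 7.15520000000001*j^6 + 86.2848*j^5 + 107.35488*j^4 + 113.69344*j^3 + 180.17994*j^2 + 82.99098*j - 8.45317)/(4.096*j^9 - 8.448*j^8 - 37.0464*j^7 + 32.7874*j^6 + 163.30812*j^5 + 58.54962*j^4 - 242.617632*j^3 - 336.140286*j^2 - 174.646746*j - 33.698267)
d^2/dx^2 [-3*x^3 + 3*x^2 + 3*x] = 6 - 18*x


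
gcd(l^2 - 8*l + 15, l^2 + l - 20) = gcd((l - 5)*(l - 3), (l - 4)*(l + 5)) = 1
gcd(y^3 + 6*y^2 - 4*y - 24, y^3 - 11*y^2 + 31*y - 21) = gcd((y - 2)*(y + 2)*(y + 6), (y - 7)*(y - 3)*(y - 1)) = 1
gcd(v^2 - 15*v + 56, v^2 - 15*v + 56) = v^2 - 15*v + 56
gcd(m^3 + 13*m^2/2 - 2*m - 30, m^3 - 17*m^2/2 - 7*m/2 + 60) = m + 5/2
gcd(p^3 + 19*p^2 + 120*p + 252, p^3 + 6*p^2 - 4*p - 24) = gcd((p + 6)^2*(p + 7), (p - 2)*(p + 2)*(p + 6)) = p + 6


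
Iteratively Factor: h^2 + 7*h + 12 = (h + 4)*(h + 3)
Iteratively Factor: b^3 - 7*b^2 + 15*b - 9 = (b - 3)*(b^2 - 4*b + 3) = (b - 3)^2*(b - 1)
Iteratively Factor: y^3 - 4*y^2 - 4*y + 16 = (y + 2)*(y^2 - 6*y + 8) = (y - 2)*(y + 2)*(y - 4)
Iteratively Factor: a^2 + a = (a)*(a + 1)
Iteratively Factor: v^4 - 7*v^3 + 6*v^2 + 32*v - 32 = (v - 4)*(v^3 - 3*v^2 - 6*v + 8) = (v - 4)^2*(v^2 + v - 2) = (v - 4)^2*(v + 2)*(v - 1)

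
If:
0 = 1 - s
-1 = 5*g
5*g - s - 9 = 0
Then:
No Solution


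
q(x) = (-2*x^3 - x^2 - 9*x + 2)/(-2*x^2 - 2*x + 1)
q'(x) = (4*x + 2)*(-2*x^3 - x^2 - 9*x + 2)/(-2*x^2 - 2*x + 1)^2 + (-6*x^2 - 2*x - 9)/(-2*x^2 - 2*x + 1) = (4*x^4 + 8*x^3 - 22*x^2 + 6*x - 5)/(4*x^4 + 8*x^3 - 4*x + 1)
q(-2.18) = -9.07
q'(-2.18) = -6.70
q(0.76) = 3.76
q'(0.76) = -2.96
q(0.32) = -6.75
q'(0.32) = -208.77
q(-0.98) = 11.30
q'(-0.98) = -33.20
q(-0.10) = 2.45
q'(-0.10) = -4.19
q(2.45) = 3.49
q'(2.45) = 0.55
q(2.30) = 3.41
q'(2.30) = 0.51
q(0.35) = -24.70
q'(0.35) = -1716.36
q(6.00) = 6.27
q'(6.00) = 0.89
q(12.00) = 11.92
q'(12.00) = 0.97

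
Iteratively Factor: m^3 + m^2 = (m + 1)*(m^2) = m*(m + 1)*(m)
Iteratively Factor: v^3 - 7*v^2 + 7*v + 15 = (v - 5)*(v^2 - 2*v - 3) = (v - 5)*(v - 3)*(v + 1)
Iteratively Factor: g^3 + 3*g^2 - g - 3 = (g - 1)*(g^2 + 4*g + 3) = (g - 1)*(g + 3)*(g + 1)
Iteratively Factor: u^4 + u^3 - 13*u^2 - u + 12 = (u + 4)*(u^3 - 3*u^2 - u + 3) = (u + 1)*(u + 4)*(u^2 - 4*u + 3) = (u - 1)*(u + 1)*(u + 4)*(u - 3)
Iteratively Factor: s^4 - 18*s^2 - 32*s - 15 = (s + 1)*(s^3 - s^2 - 17*s - 15) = (s + 1)^2*(s^2 - 2*s - 15) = (s - 5)*(s + 1)^2*(s + 3)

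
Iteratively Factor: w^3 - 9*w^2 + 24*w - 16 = (w - 4)*(w^2 - 5*w + 4) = (w - 4)*(w - 1)*(w - 4)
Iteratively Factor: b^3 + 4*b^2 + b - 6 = (b + 3)*(b^2 + b - 2) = (b + 2)*(b + 3)*(b - 1)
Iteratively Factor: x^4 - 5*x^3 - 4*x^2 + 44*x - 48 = (x + 3)*(x^3 - 8*x^2 + 20*x - 16) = (x - 4)*(x + 3)*(x^2 - 4*x + 4) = (x - 4)*(x - 2)*(x + 3)*(x - 2)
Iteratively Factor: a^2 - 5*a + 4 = (a - 1)*(a - 4)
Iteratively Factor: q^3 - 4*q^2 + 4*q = (q)*(q^2 - 4*q + 4) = q*(q - 2)*(q - 2)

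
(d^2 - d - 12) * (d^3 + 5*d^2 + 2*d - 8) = d^5 + 4*d^4 - 15*d^3 - 70*d^2 - 16*d + 96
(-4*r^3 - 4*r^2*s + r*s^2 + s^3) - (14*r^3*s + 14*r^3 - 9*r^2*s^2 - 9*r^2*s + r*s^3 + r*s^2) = -14*r^3*s - 18*r^3 + 9*r^2*s^2 + 5*r^2*s - r*s^3 + s^3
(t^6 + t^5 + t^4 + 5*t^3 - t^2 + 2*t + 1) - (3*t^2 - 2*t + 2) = t^6 + t^5 + t^4 + 5*t^3 - 4*t^2 + 4*t - 1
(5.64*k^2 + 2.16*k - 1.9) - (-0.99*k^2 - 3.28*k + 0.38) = 6.63*k^2 + 5.44*k - 2.28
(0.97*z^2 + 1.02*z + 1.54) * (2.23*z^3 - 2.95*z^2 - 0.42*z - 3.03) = 2.1631*z^5 - 0.5869*z^4 + 0.0177999999999998*z^3 - 7.9105*z^2 - 3.7374*z - 4.6662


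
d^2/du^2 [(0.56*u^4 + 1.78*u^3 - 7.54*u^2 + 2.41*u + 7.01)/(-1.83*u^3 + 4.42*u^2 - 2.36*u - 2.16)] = (1.4210854715202e-14*u^7 + 4.662284*u^6 + 46.0299300000001*u^5 - 262.33428*u^4 + 474.423168*u^3 - 542.914608*u^2 + 417.10992*u - 117.009856)/(6.128487*u^9 - 44.406414*u^8 + 130.965048*u^7 - 179.184592*u^6 + 64.06656*u^5 + 108.714624*u^4 - 96.429952*u^3 - 25.774848*u^2 + 33.032448*u + 10.077696)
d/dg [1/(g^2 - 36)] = -2*g/(g^2 - 36)^2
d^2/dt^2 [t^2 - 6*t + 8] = 2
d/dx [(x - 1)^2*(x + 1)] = (x - 1)*(3*x + 1)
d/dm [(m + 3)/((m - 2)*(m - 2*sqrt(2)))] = (-(m - 2)*(m + 3) + (m - 2)*(m - 2*sqrt(2)) - (m + 3)*(m - 2*sqrt(2)))/((m - 2)^2*(m - 2*sqrt(2))^2)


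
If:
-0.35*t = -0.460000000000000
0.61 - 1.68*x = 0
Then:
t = 1.31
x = 0.36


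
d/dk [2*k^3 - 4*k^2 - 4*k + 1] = 6*k^2 - 8*k - 4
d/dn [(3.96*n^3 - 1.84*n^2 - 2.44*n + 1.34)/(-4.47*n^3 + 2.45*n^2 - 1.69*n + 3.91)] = (7.105427357601e-15*n^5 + 1.4772*n^4 - 35.1984*n^3 + 73.5078*n^2 - 20.9548*n - 7.2758)/(19.9809*n^6 - 21.903*n^5 + 21.1111*n^4 - 43.2364*n^3 + 22.0151*n^2 - 13.2158*n + 15.2881)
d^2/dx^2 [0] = 0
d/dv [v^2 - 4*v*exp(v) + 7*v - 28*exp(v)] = -4*v*exp(v) + 2*v - 32*exp(v) + 7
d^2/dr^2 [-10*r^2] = -20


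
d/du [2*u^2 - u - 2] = 4*u - 1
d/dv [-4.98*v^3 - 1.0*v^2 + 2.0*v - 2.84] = -14.94*v^2 - 2.0*v + 2.0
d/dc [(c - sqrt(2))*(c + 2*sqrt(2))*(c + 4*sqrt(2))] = 3*c^2 + 10*sqrt(2)*c + 4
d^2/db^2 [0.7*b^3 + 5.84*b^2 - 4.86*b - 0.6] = 4.2*b + 11.68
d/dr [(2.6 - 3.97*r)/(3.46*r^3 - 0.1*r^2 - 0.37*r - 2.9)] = (27.4724*r^3 - 27.385*r^2 + 0.52*r + 12.475)/(11.9716*r^6 - 0.692*r^5 - 2.5504*r^4 - 19.994*r^3 + 0.7169*r^2 + 2.146*r + 8.41)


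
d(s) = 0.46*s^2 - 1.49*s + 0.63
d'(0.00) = -1.49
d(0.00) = 0.63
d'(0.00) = -1.49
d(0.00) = 0.63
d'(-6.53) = -7.50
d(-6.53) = 29.97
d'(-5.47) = -6.52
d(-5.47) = 22.54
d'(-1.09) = -2.49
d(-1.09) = 2.80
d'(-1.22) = -2.61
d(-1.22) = 3.13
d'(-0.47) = -1.92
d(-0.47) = 1.43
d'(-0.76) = -2.19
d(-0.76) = 2.03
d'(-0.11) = -1.59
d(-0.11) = 0.80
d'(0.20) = -1.31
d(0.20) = 0.35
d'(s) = 0.92*s - 1.49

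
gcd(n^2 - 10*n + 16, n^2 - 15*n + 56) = n - 8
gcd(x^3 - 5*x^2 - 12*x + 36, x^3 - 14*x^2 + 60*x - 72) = x^2 - 8*x + 12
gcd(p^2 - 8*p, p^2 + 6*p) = p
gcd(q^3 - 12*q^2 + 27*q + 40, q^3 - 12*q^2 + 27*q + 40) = q^3 - 12*q^2 + 27*q + 40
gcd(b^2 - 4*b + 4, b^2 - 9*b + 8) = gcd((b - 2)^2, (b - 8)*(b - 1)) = 1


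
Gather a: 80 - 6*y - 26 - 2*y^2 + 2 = -2*y^2 - 6*y + 56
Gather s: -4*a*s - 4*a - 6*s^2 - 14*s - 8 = -4*a - 6*s^2 + s*(-4*a - 14) - 8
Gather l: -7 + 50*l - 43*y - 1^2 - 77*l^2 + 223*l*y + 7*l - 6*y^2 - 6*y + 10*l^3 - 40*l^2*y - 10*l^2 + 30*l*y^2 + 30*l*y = 10*l^3 + l^2*(-40*y - 87) + l*(30*y^2 + 253*y + 57) - 6*y^2 - 49*y - 8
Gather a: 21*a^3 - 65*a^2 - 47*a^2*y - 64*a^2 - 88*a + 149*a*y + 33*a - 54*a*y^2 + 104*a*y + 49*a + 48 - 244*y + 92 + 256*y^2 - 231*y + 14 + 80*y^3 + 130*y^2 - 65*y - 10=21*a^3 + a^2*(-47*y - 129) + a*(-54*y^2 + 253*y - 6) + 80*y^3 + 386*y^2 - 540*y + 144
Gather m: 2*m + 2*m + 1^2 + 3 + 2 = 4*m + 6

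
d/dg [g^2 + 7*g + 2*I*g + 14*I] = 2*g + 7 + 2*I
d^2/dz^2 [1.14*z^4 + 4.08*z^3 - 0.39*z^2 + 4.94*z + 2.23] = 13.68*z^2 + 24.48*z - 0.78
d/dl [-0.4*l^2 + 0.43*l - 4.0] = 0.43 - 0.8*l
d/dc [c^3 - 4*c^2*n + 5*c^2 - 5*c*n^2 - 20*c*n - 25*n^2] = 3*c^2 - 8*c*n + 10*c - 5*n^2 - 20*n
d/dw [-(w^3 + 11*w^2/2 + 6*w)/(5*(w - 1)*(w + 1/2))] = (-4*w^4 + 4*w^3 + 41*w^2 + 22*w + 12)/(5*(4*w^4 - 4*w^3 - 3*w^2 + 2*w + 1))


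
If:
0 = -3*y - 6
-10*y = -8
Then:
No Solution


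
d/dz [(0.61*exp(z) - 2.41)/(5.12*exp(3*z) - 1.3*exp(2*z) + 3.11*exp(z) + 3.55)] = (-6.2464*exp(3*z) + 37.8106*exp(2*z) - 6.266*exp(z) + 9.6606)*exp(z)/(26.2144*exp(6*z) - 13.312*exp(5*z) + 33.5364*exp(4*z) + 28.266*exp(3*z) + 0.442099999999998*exp(2*z) + 22.081*exp(z) + 12.6025)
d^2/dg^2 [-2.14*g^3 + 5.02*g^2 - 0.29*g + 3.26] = 10.04 - 12.84*g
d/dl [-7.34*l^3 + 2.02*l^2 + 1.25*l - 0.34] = -22.02*l^2 + 4.04*l + 1.25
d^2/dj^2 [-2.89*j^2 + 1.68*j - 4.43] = -5.78000000000000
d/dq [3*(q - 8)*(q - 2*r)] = 6*q - 6*r - 24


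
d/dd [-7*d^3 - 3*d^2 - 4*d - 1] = -21*d^2 - 6*d - 4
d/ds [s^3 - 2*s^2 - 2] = s*(3*s - 4)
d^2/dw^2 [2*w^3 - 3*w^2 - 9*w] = 12*w - 6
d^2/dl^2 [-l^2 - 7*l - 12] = -2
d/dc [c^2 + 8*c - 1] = 2*c + 8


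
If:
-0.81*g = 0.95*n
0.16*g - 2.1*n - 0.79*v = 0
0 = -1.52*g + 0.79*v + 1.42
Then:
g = -3.30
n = 2.81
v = -8.14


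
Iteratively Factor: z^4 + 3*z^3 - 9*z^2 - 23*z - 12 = (z + 4)*(z^3 - z^2 - 5*z - 3) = (z + 1)*(z + 4)*(z^2 - 2*z - 3) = (z - 3)*(z + 1)*(z + 4)*(z + 1)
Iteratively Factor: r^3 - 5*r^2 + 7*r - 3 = (r - 1)*(r^2 - 4*r + 3) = (r - 3)*(r - 1)*(r - 1)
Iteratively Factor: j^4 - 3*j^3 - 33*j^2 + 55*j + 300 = (j - 5)*(j^3 + 2*j^2 - 23*j - 60) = (j - 5)*(j + 4)*(j^2 - 2*j - 15) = (j - 5)*(j + 3)*(j + 4)*(j - 5)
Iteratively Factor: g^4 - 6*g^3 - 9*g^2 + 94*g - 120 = (g - 2)*(g^3 - 4*g^2 - 17*g + 60) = (g - 5)*(g - 2)*(g^2 + g - 12) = (g - 5)*(g - 2)*(g + 4)*(g - 3)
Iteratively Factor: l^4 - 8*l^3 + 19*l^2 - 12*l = (l - 3)*(l^3 - 5*l^2 + 4*l) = (l - 4)*(l - 3)*(l^2 - l) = l*(l - 4)*(l - 3)*(l - 1)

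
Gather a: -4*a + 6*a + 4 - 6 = 2*a - 2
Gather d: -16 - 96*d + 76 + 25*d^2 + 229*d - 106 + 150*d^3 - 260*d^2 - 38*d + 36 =150*d^3 - 235*d^2 + 95*d - 10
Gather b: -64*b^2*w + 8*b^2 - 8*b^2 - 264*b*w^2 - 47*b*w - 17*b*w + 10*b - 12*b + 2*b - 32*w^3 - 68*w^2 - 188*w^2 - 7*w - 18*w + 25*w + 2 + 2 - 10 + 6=-64*b^2*w + b*(-264*w^2 - 64*w) - 32*w^3 - 256*w^2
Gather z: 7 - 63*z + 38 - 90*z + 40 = 85 - 153*z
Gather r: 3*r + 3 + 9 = 3*r + 12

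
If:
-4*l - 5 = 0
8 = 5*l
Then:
No Solution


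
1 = 1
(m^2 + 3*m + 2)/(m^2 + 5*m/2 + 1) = 2*(m + 1)/(2*m + 1)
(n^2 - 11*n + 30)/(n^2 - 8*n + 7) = (n^2 - 11*n + 30)/(n^2 - 8*n + 7)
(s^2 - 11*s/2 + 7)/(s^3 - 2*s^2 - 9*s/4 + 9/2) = 2*(2*s - 7)/(4*s^2 - 9)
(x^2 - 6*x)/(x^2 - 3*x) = (x - 6)/(x - 3)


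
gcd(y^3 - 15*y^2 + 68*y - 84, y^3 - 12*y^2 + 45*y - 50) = y - 2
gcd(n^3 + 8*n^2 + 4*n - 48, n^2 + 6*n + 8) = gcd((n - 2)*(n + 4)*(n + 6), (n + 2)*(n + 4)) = n + 4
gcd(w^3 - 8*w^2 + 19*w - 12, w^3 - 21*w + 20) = w^2 - 5*w + 4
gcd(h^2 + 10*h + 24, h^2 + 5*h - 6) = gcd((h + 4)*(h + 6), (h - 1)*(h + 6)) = h + 6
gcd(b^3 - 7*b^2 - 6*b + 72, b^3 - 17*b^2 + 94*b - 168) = b^2 - 10*b + 24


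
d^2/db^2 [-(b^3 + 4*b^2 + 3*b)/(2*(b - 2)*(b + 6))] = 15*(-b^3 - 36*b - 48)/(b^6 + 12*b^5 + 12*b^4 - 224*b^3 - 144*b^2 + 1728*b - 1728)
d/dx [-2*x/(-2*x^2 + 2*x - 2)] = (x^2 - x*(2*x - 1) - x + 1)/(x^2 - x + 1)^2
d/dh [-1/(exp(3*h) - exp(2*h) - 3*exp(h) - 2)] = (3*exp(2*h) - 2*exp(h) - 3)*exp(h)/(-exp(3*h) + exp(2*h) + 3*exp(h) + 2)^2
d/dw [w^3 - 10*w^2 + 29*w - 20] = 3*w^2 - 20*w + 29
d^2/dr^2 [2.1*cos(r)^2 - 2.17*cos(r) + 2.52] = 2.17*cos(r) - 4.2*cos(2*r)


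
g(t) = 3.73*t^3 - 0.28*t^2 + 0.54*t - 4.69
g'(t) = 11.19*t^2 - 0.56*t + 0.54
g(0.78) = -2.67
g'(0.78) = 6.91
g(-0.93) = -8.43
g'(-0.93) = 10.74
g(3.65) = 174.93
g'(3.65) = 147.57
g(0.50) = -4.02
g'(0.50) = 3.06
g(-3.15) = -125.75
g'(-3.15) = 113.34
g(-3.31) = -144.81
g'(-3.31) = 124.99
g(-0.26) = -4.91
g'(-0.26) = 1.44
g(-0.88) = -7.92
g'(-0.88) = 9.70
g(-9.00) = -2751.40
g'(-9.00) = 911.97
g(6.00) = 794.15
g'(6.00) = 400.02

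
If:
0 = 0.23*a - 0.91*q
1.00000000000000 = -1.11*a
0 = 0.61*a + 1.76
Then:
No Solution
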